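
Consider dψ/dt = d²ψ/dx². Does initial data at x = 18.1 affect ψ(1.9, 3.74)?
Yes, for any finite x. The heat equation has infinite propagation speed, so all initial data affects all points at any t > 0.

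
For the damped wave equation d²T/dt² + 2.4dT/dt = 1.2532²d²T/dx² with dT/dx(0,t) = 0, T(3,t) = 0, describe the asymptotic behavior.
T → 0. Damping (γ=2.4) dissipates energy; oscillations decay exponentially.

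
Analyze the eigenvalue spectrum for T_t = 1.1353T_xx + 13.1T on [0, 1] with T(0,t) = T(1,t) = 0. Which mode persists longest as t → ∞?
Eigenvalues: λₙ = 1.1353n²π²/1² - 13.1.
First three modes:
  n=1: λ₁ = 1.1353π² - 13.1 ≈ -1.895
  n=2: λ₂ = 4.5412π² - 13.1 ≈ 31.72
  n=3: λ₃ = 10.2177π² - 13.1 ≈ 87.745
Since 1.1353π² ≈ 11.205 < 13.1, λ₁ < 0.
The n=1 mode grows fastest (−λₙ is largest for n=1) → dominates.
Asymptotic: T ~ c₁ sin(πx/1) e^{1.895t} (exponential growth at rate −λ₁ ≈ 1.895).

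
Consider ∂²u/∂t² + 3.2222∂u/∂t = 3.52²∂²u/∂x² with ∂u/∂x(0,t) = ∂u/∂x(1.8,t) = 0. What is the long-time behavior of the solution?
As t → ∞, u → constant (steady state). Damping (γ=3.2222) dissipates the nonconstant modes; with Neumann BCs the spatial average obeys M''+γM'=0 and tends to a finite limit.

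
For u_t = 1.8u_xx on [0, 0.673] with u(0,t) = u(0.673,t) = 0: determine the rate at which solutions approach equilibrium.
Eigenvalues: λₙ = 1.8n²π²/0.673².
First three modes:
  n=1: λ₁ = 1.8π²/0.673² ≈ 39.223
  n=2: λ₂ = 7.2π²/0.673² ≈ 156.892 (4× faster decay)
  n=3: λ₃ = 16.2π²/0.673² ≈ 353.008 (9× faster decay)
As t → ∞, higher modes decay exponentially faster. The n=1 mode dominates: u ~ c₁ sin(πx/0.673) e^{-λ₁t}.
Decay rate: λ₁ = 1.8π²/0.673² ≈ 39.223.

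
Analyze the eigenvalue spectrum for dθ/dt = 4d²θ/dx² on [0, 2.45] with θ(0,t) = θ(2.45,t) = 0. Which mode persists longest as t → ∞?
Eigenvalues: λₙ = 4n²π²/2.45².
First three modes:
  n=1: λ₁ = 4π²/2.45² ≈ 6.577
  n=2: λ₂ = 16π²/2.45² ≈ 26.308 (4× faster decay)
  n=3: λ₃ = 36π²/2.45² ≈ 59.193 (9× faster decay)
As t → ∞, higher modes decay exponentially faster. The n=1 mode dominates: θ ~ c₁ sin(πx/2.45) e^{-λ₁t}.
Decay rate: λ₁ = 4π²/2.45² ≈ 6.577.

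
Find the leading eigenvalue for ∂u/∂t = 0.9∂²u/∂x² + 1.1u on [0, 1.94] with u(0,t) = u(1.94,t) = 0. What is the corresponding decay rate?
Eigenvalues: λₙ = 0.9n²π²/1.94² - 1.1.
First three modes:
  n=1: λ₁ = 0.9π²/1.94² - 1.1 ≈ 1.26
  n=2: λ₂ = 3.6π²/1.94² - 1.1 ≈ 8.341
  n=3: λ₃ = 8.1π²/1.94² - 1.1 ≈ 20.141
Since 0.9π²/1.94² ≈ 2.36 > 1.1, all λₙ > 0.
The n=1 mode decays slowest → dominates as t → ∞.
Asymptotic: u ~ c₁ sin(πx/1.94) e^{-λ₁t} with decay rate λ₁ ≈ 1.26.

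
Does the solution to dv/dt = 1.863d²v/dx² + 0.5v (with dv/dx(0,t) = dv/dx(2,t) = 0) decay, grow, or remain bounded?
v grows unboundedly. With Neumann BCs the constant mode has diffusion eigenvalue 0, so any r > 0 makes it grow like e^(0.5t); solution grows exponentially.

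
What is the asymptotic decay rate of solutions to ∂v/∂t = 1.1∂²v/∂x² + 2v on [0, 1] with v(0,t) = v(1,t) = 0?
Eigenvalues: λₙ = 1.1n²π²/1² - 2.
First three modes:
  n=1: λ₁ = 1.1π² - 2 ≈ 8.857
  n=2: λ₂ = 4.4π² - 2 ≈ 41.426
  n=3: λ₃ = 9.9π² - 2 ≈ 95.709
Since 1.1π² ≈ 10.857 > 2, all λₙ > 0.
The n=1 mode decays slowest → dominates as t → ∞.
Asymptotic: v ~ c₁ sin(πx/1) e^{-λ₁t} with decay rate λ₁ ≈ 8.857.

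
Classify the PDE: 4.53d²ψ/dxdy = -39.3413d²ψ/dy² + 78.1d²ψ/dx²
Rewriting in standard form: -78.1d²ψ/dx² + 4.53d²ψ/dxdy + 39.3413d²ψ/dy² = 0. A = -78.1, B = 4.53, C = 39.3413. Discriminant B² - 4AC = 12310.74302. Since 12310.74302 > 0, hyperbolic.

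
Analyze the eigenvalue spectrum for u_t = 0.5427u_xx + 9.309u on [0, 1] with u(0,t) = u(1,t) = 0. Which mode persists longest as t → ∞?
Eigenvalues: λₙ = 0.5427n²π²/1² - 9.309.
First three modes:
  n=1: λ₁ = 0.5427π² - 9.309 ≈ -3.953
  n=2: λ₂ = 2.1708π² - 9.309 ≈ 12.116
  n=3: λ₃ = 4.8843π² - 9.309 ≈ 38.897
Since 0.5427π² ≈ 5.356 < 9.309, λ₁ < 0.
The n=1 mode grows fastest (−λₙ is largest for n=1) → dominates.
Asymptotic: u ~ c₁ sin(πx/1) e^{3.953t} (exponential growth at rate −λ₁ ≈ 3.953).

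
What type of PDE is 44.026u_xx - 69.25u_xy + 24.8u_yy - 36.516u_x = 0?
With A = 44.026, B = -69.25, C = 24.8, the discriminant is 428.1833. This is a hyperbolic PDE.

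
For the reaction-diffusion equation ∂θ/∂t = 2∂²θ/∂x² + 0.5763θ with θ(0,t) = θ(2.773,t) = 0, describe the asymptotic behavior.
θ → 0. Diffusion dominates reaction (r=0.5763 < κπ²/L²≈2.57); solution decays.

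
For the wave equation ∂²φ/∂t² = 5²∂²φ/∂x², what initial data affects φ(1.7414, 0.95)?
Domain of dependence: [-3.0086, 6.4914]. Signals travel at speed 5, so data within |x - 1.7414| ≤ 5·0.95 = 4.75 can reach the point.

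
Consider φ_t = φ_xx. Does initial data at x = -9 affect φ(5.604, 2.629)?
Yes, for any finite x. The heat equation has infinite propagation speed, so all initial data affects all points at any t > 0.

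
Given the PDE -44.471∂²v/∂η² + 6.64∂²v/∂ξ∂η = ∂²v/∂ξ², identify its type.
Rewriting in standard form: -∂²v/∂ξ² + 6.64∂²v/∂ξ∂η - 44.471∂²v/∂η² = 0. The second-order coefficients are A = -1, B = 6.64, C = -44.471. Since B² - 4AC = -133.7944 < 0, this is an elliptic PDE.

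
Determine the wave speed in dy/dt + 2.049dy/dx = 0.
Speed = 2.049. Information travels along x - 2.049t = const (rightward).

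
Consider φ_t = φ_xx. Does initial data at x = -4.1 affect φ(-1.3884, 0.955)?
Yes, for any finite x. The heat equation has infinite propagation speed, so all initial data affects all points at any t > 0.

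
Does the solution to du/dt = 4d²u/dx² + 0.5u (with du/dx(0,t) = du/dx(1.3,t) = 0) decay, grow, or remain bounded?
u grows unboundedly. With Neumann BCs the constant mode has diffusion eigenvalue 0, so any r > 0 makes it grow like e^(0.5t); solution grows exponentially.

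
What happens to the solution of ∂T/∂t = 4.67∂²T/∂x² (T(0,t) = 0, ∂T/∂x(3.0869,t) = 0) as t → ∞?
T → 0. Heat escapes through the Dirichlet boundary.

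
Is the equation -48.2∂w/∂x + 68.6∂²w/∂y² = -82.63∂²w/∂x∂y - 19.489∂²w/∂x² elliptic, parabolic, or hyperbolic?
Rewriting in standard form: 19.489∂²w/∂x² + 82.63∂²w/∂x∂y + 68.6∂²w/∂y² - 48.2∂w/∂x = 0. Computing B² - 4AC with A = 19.489, B = 82.63, C = 68.6: discriminant = 1479.9353 (positive). Answer: hyperbolic.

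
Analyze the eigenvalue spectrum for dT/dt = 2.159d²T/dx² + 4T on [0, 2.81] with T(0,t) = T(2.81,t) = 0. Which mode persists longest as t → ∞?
Eigenvalues: λₙ = 2.159n²π²/2.81² - 4.
First three modes:
  n=1: λ₁ = 2.159π²/2.81² - 4 ≈ -1.301
  n=2: λ₂ = 8.636π²/2.81² - 4 ≈ 6.794
  n=3: λ₃ = 19.431π²/2.81² - 4 ≈ 20.287
Since 2.159π²/2.81² ≈ 2.699 < 4, λ₁ < 0.
The n=1 mode grows fastest (−λₙ is largest for n=1) → dominates.
Asymptotic: T ~ c₁ sin(πx/2.81) e^{1.301t} (exponential growth at rate −λ₁ ≈ 1.301).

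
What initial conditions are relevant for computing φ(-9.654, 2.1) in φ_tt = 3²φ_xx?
Domain of dependence: [-15.954, -3.354]. Signals travel at speed 3, so data within |x - -9.654| ≤ 3·2.1 = 6.3 can reach the point.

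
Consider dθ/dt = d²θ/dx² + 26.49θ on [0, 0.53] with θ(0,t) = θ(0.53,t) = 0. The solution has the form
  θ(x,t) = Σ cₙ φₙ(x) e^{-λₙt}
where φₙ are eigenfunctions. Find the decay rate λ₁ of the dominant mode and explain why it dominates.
Eigenvalues: λₙ = n²π²/0.53² - 26.49.
First three modes:
  n=1: λ₁ = π²/0.53² - 26.49 ≈ 8.646
  n=2: λ₂ = 4π²/0.53² - 26.49 ≈ 114.053
  n=3: λ₃ = 9π²/0.53² - 26.49 ≈ 289.731
Since π²/0.53² ≈ 35.136 > 26.49, all λₙ > 0.
The n=1 mode decays slowest → dominates as t → ∞.
Asymptotic: θ ~ c₁ sin(πx/0.53) e^{-λ₁t} with decay rate λ₁ ≈ 8.646.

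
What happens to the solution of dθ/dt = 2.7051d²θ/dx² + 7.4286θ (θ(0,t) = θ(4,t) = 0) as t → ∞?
θ grows unboundedly. Reaction dominates diffusion (r=7.4286 > κπ²/L²≈1.67); solution grows exponentially.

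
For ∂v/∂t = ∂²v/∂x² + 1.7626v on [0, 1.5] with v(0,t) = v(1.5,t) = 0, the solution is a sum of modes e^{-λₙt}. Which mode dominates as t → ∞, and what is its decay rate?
Eigenvalues: λₙ = n²π²/1.5² - 1.7626.
First three modes:
  n=1: λ₁ = π²/1.5² - 1.7626 ≈ 2.624
  n=2: λ₂ = 4π²/1.5² - 1.7626 ≈ 15.783
  n=3: λ₃ = 9π²/1.5² - 1.7626 ≈ 37.716
Since π²/1.5² ≈ 4.386 > 1.7626, all λₙ > 0.
The n=1 mode decays slowest → dominates as t → ∞.
Asymptotic: v ~ c₁ sin(πx/1.5) e^{-λ₁t} with decay rate λ₁ ≈ 2.624.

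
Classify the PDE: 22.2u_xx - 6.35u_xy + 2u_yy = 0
A = 22.2, B = -6.35, C = 2. Discriminant B² - 4AC = -137.2775. Since -137.2775 < 0, elliptic.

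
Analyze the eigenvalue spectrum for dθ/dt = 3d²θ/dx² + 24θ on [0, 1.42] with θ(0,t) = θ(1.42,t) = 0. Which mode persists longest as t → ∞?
Eigenvalues: λₙ = 3n²π²/1.42² - 24.
First three modes:
  n=1: λ₁ = 3π²/1.42² - 24 ≈ -9.316
  n=2: λ₂ = 12π²/1.42² - 24 ≈ 34.736
  n=3: λ₃ = 27π²/1.42² - 24 ≈ 108.156
Since 3π²/1.42² ≈ 14.684 < 24, λ₁ < 0.
The n=1 mode grows fastest (−λₙ is largest for n=1) → dominates.
Asymptotic: θ ~ c₁ sin(πx/1.42) e^{9.316t} (exponential growth at rate −λ₁ ≈ 9.316).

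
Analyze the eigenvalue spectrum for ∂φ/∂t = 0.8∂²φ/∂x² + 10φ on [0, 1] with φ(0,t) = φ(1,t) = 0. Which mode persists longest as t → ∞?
Eigenvalues: λₙ = 0.8n²π²/1² - 10.
First three modes:
  n=1: λ₁ = 0.8π² - 10 ≈ -2.104
  n=2: λ₂ = 3.2π² - 10 ≈ 21.583
  n=3: λ₃ = 7.2π² - 10 ≈ 61.061
Since 0.8π² ≈ 7.896 < 10, λ₁ < 0.
The n=1 mode grows fastest (−λₙ is largest for n=1) → dominates.
Asymptotic: φ ~ c₁ sin(πx/1) e^{2.104t} (exponential growth at rate −λ₁ ≈ 2.104).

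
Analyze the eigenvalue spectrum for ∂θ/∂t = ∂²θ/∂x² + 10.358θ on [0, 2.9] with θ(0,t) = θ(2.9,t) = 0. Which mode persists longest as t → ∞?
Eigenvalues: λₙ = n²π²/2.9² - 10.358.
First three modes:
  n=1: λ₁ = π²/2.9² - 10.358 ≈ -9.184
  n=2: λ₂ = 4π²/2.9² - 10.358 ≈ -5.664
  n=3: λ₃ = 9π²/2.9² - 10.358 ≈ 0.204
Since π²/2.9² ≈ 1.174 < 10.358, λ₁ < 0.
The n=1 mode grows fastest (−λₙ is largest for n=1) → dominates.
Asymptotic: θ ~ c₁ sin(πx/2.9) e^{9.184t} (exponential growth at rate −λ₁ ≈ 9.184).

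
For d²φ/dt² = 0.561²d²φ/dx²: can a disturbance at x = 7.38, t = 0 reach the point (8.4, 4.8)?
Yes. The domain of dependence is [5.7072, 11.0928], and 7.38 ∈ [5.7072, 11.0928].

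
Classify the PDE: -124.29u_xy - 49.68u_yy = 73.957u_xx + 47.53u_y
Rewriting in standard form: -73.957u_xx - 124.29u_xy - 49.68u_yy - 47.53u_y = 0. A = -73.957, B = -124.29, C = -49.68. Discriminant B² - 4AC = 751.26906. Since 751.26906 > 0, hyperbolic.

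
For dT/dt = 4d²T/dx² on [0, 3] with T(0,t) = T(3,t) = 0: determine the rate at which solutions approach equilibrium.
Eigenvalues: λₙ = 4n²π²/3².
First three modes:
  n=1: λ₁ = 4π²/3² ≈ 4.386
  n=2: λ₂ = 16π²/3² ≈ 17.546 (4× faster decay)
  n=3: λ₃ = 36π²/3² ≈ 39.478 (9× faster decay)
As t → ∞, higher modes decay exponentially faster. The n=1 mode dominates: T ~ c₁ sin(πx/3) e^{-λ₁t}.
Decay rate: λ₁ = 4π²/3² ≈ 4.386.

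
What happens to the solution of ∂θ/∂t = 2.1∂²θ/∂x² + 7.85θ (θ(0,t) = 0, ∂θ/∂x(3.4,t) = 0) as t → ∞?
θ grows unboundedly. Reaction dominates diffusion (r=7.85 > κπ²/(4L²)≈0.45); solution grows exponentially.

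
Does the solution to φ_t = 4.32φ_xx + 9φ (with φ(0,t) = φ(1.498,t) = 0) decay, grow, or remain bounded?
φ → 0. Diffusion dominates reaction (r=9 < κπ²/L²≈19); solution decays.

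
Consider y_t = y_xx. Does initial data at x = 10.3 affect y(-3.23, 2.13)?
Yes, for any finite x. The heat equation has infinite propagation speed, so all initial data affects all points at any t > 0.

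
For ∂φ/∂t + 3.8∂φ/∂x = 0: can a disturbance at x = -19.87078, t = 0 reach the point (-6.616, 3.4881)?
Yes. The characteristic through (-6.616, 3.4881) passes through x = -19.87078.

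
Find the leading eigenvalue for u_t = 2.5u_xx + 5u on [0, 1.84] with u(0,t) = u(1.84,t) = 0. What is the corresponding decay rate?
Eigenvalues: λₙ = 2.5n²π²/1.84² - 5.
First three modes:
  n=1: λ₁ = 2.5π²/1.84² - 5 ≈ 2.288
  n=2: λ₂ = 10π²/1.84² - 5 ≈ 24.152
  n=3: λ₃ = 22.5π²/1.84² - 5 ≈ 60.591
Since 2.5π²/1.84² ≈ 7.288 > 5, all λₙ > 0.
The n=1 mode decays slowest → dominates as t → ∞.
Asymptotic: u ~ c₁ sin(πx/1.84) e^{-λ₁t} with decay rate λ₁ ≈ 2.288.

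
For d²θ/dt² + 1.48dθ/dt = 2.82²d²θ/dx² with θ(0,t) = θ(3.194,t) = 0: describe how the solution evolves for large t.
θ → 0. Damping (γ=1.48) dissipates energy; oscillations decay exponentially.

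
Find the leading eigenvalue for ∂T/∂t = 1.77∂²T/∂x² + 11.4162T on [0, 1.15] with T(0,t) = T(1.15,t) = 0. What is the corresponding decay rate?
Eigenvalues: λₙ = 1.77n²π²/1.15² - 11.4162.
First three modes:
  n=1: λ₁ = 1.77π²/1.15² - 11.4162 ≈ 1.793
  n=2: λ₂ = 7.08π²/1.15² - 11.4162 ≈ 41.421
  n=3: λ₃ = 15.93π²/1.15² - 11.4162 ≈ 107.467
Since 1.77π²/1.15² ≈ 13.209 > 11.4162, all λₙ > 0.
The n=1 mode decays slowest → dominates as t → ∞.
Asymptotic: T ~ c₁ sin(πx/1.15) e^{-λ₁t} with decay rate λ₁ ≈ 1.793.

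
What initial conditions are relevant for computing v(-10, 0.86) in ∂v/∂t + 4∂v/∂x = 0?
A single point: x = -13.44. The characteristic through (-10, 0.86) is x - 4t = const, so x = -10 - 4·0.86 = -13.44.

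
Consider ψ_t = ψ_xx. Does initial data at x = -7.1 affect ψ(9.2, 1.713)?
Yes, for any finite x. The heat equation has infinite propagation speed, so all initial data affects all points at any t > 0.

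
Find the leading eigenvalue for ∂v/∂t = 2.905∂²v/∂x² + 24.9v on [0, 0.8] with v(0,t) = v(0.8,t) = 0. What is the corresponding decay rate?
Eigenvalues: λₙ = 2.905n²π²/0.8² - 24.9.
First three modes:
  n=1: λ₁ = 2.905π²/0.8² - 24.9 ≈ 19.899
  n=2: λ₂ = 11.62π²/0.8² - 24.9 ≈ 154.295
  n=3: λ₃ = 26.145π²/0.8² - 24.9 ≈ 378.289
Since 2.905π²/0.8² ≈ 44.799 > 24.9, all λₙ > 0.
The n=1 mode decays slowest → dominates as t → ∞.
Asymptotic: v ~ c₁ sin(πx/0.8) e^{-λ₁t} with decay rate λ₁ ≈ 19.899.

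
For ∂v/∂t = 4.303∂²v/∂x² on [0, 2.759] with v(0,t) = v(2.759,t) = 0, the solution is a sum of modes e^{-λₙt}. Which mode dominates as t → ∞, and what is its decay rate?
Eigenvalues: λₙ = 4.303n²π²/2.759².
First three modes:
  n=1: λ₁ = 4.303π²/2.759² ≈ 5.579
  n=2: λ₂ = 17.212π²/2.759² ≈ 22.317 (4× faster decay)
  n=3: λ₃ = 38.727π²/2.759² ≈ 50.212 (9× faster decay)
As t → ∞, higher modes decay exponentially faster. The n=1 mode dominates: v ~ c₁ sin(πx/2.759) e^{-λ₁t}.
Decay rate: λ₁ = 4.303π²/2.759² ≈ 5.579.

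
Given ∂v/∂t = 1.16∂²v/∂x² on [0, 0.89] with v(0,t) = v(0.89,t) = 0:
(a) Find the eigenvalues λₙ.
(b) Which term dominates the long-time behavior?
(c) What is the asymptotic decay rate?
Eigenvalues: λₙ = 1.16n²π²/0.89².
First three modes:
  n=1: λ₁ = 1.16π²/0.89² ≈ 14.454
  n=2: λ₂ = 4.64π²/0.89² ≈ 57.815 (4× faster decay)
  n=3: λ₃ = 10.44π²/0.89² ≈ 130.083 (9× faster decay)
As t → ∞, higher modes decay exponentially faster. The n=1 mode dominates: v ~ c₁ sin(πx/0.89) e^{-λ₁t}.
Decay rate: λ₁ = 1.16π²/0.89² ≈ 14.454.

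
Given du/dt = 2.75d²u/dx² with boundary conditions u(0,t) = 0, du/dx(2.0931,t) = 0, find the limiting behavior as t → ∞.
u → 0. Heat escapes through the Dirichlet boundary.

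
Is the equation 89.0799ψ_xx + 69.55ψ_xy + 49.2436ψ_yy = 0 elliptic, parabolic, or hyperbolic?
Computing B² - 4AC with A = 89.0799, B = 69.55, C = 49.2436: discriminant = -12709.25735456 (negative). Answer: elliptic.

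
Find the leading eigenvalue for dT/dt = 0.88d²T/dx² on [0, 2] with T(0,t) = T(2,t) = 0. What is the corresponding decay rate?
Eigenvalues: λₙ = 0.88n²π²/2².
First three modes:
  n=1: λ₁ = 0.88π²/2² ≈ 2.171
  n=2: λ₂ = 3.52π²/2² ≈ 8.685 (4× faster decay)
  n=3: λ₃ = 7.92π²/2² ≈ 19.542 (9× faster decay)
As t → ∞, higher modes decay exponentially faster. The n=1 mode dominates: T ~ c₁ sin(πx/2) e^{-λ₁t}.
Decay rate: λ₁ = 0.88π²/2² ≈ 2.171.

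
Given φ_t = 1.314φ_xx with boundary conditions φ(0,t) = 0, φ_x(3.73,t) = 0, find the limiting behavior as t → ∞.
φ → 0. Heat escapes through the Dirichlet boundary.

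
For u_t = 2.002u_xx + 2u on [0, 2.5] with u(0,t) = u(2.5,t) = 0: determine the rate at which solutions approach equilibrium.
Eigenvalues: λₙ = 2.002n²π²/2.5² - 2.
First three modes:
  n=1: λ₁ = 2.002π²/2.5² - 2 ≈ 1.161
  n=2: λ₂ = 8.008π²/2.5² - 2 ≈ 10.646
  n=3: λ₃ = 18.018π²/2.5² - 2 ≈ 26.453
Since 2.002π²/2.5² ≈ 3.161 > 2, all λₙ > 0.
The n=1 mode decays slowest → dominates as t → ∞.
Asymptotic: u ~ c₁ sin(πx/2.5) e^{-λ₁t} with decay rate λ₁ ≈ 1.161.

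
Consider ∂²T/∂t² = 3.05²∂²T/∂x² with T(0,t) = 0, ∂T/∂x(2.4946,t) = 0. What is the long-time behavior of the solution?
As t → ∞, T oscillates (no decay). Energy is conserved; the solution oscillates indefinitely as standing waves.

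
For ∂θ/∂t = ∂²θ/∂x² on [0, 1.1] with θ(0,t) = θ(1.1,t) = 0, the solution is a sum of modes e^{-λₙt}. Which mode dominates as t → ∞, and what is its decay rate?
Eigenvalues: λₙ = n²π²/1.1².
First three modes:
  n=1: λ₁ = π²/1.1² ≈ 8.157
  n=2: λ₂ = 4π²/1.1² ≈ 32.627 (4× faster decay)
  n=3: λ₃ = 9π²/1.1² ≈ 73.41 (9× faster decay)
As t → ∞, higher modes decay exponentially faster. The n=1 mode dominates: θ ~ c₁ sin(πx/1.1) e^{-λ₁t}.
Decay rate: λ₁ = π²/1.1² ≈ 8.157.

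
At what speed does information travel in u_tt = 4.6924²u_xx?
Speed = 4.6924. Information travels along characteristics x = x₀ ± 4.6924t.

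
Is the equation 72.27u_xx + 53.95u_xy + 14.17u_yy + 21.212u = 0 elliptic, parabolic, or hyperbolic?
Computing B² - 4AC with A = 72.27, B = 53.95, C = 14.17: discriminant = -1185.6611 (negative). Answer: elliptic.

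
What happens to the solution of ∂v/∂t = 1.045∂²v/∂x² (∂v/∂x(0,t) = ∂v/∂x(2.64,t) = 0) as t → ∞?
v → constant (steady state). Heat is conserved (no flux at boundaries); solution approaches the spatial average.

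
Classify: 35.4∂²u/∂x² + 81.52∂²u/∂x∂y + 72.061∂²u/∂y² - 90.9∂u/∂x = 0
Elliptic (discriminant = -3558.3272).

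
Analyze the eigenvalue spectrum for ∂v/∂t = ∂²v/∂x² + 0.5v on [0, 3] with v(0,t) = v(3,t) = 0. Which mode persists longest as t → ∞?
Eigenvalues: λₙ = n²π²/3² - 0.5.
First three modes:
  n=1: λ₁ = π²/3² - 0.5 ≈ 0.597
  n=2: λ₂ = 4π²/3² - 0.5 ≈ 3.886
  n=3: λ₃ = 9π²/3² - 0.5 ≈ 9.37
Since π²/3² ≈ 1.097 > 0.5, all λₙ > 0.
The n=1 mode decays slowest → dominates as t → ∞.
Asymptotic: v ~ c₁ sin(πx/3) e^{-λ₁t} with decay rate λ₁ ≈ 0.597.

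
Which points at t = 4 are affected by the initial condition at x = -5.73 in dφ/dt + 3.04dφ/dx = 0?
At x = 6.43. The characteristic carries data from (-5.73, 0) to (6.43, 4).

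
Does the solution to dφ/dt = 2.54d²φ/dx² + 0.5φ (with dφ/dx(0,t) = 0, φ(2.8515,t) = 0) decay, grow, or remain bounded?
φ → 0. Diffusion dominates reaction (r=0.5 < κπ²/(4L²)≈0.77); solution decays.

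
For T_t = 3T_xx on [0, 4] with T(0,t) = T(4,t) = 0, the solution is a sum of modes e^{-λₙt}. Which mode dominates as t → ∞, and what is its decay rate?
Eigenvalues: λₙ = 3n²π²/4².
First three modes:
  n=1: λ₁ = 3π²/4² ≈ 1.851
  n=2: λ₂ = 12π²/4² ≈ 7.402 (4× faster decay)
  n=3: λ₃ = 27π²/4² ≈ 16.655 (9× faster decay)
As t → ∞, higher modes decay exponentially faster. The n=1 mode dominates: T ~ c₁ sin(πx/4) e^{-λ₁t}.
Decay rate: λ₁ = 3π²/4² ≈ 1.851.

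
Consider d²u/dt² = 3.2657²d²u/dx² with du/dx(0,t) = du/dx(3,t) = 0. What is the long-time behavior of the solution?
As t → ∞, u oscillates about a mean that drifts linearly in t (generically unbounded; no decay). There is no damping, so the nonconstant modes persist as standing waves (energy conserved, no decay). But with Neumann conditions at both ends the constant mode has eigenvalue 0: the spatial mean M(t) of u satisfies M'' = 0, so M(t) = M(0) + M'(0)·t. Unless the initial velocity has zero mean (∫u_t(x,0)dx = 0), the solution grows linearly in t (unbounded, though not exponentially); if it does have zero mean, the solution stays bounded and simply oscillates.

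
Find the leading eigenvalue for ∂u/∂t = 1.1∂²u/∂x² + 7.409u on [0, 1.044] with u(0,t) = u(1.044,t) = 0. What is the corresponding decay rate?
Eigenvalues: λₙ = 1.1n²π²/1.044² - 7.409.
First three modes:
  n=1: λ₁ = 1.1π²/1.044² - 7.409 ≈ 2.552
  n=2: λ₂ = 4.4π²/1.044² - 7.409 ≈ 32.434
  n=3: λ₃ = 9.9π²/1.044² - 7.409 ≈ 82.238
Since 1.1π²/1.044² ≈ 9.961 > 7.409, all λₙ > 0.
The n=1 mode decays slowest → dominates as t → ∞.
Asymptotic: u ~ c₁ sin(πx/1.044) e^{-λ₁t} with decay rate λ₁ ≈ 2.552.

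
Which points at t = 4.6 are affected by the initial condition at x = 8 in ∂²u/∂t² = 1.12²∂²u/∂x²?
Domain of influence: [2.848, 13.152]. Data at x = 8 spreads outward at speed 1.12.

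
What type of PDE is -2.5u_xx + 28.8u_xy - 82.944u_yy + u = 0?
With A = -2.5, B = 28.8, C = -82.944, the discriminant is 0. This is a parabolic PDE.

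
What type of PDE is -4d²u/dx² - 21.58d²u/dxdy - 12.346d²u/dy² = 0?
With A = -4, B = -21.58, C = -12.346, the discriminant is 268.1604. This is a hyperbolic PDE.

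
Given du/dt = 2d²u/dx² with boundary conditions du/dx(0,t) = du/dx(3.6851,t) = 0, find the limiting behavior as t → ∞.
u → constant (steady state). Heat is conserved (no flux at boundaries); solution approaches the spatial average.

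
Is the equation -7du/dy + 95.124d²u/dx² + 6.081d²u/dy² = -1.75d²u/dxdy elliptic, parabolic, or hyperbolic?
Rewriting in standard form: 95.124d²u/dx² + 1.75d²u/dxdy + 6.081d²u/dy² - 7du/dy = 0. Computing B² - 4AC with A = 95.124, B = 1.75, C = 6.081: discriminant = -2310.733676 (negative). Answer: elliptic.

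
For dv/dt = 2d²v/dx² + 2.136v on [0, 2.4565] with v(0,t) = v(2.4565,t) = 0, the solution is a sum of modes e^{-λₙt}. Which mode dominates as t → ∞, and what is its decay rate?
Eigenvalues: λₙ = 2n²π²/2.4565² - 2.136.
First three modes:
  n=1: λ₁ = 2π²/2.4565² - 2.136 ≈ 1.135
  n=2: λ₂ = 8π²/2.4565² - 2.136 ≈ 10.948
  n=3: λ₃ = 18π²/2.4565² - 2.136 ≈ 27.304
Since 2π²/2.4565² ≈ 3.271 > 2.136, all λₙ > 0.
The n=1 mode decays slowest → dominates as t → ∞.
Asymptotic: v ~ c₁ sin(πx/2.4565) e^{-λ₁t} with decay rate λ₁ ≈ 1.135.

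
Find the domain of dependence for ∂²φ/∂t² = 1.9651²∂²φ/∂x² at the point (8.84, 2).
Domain of dependence: [4.9098, 12.7702]. Signals travel at speed 1.9651, so data within |x - 8.84| ≤ 1.9651·2 = 3.9302 can reach the point.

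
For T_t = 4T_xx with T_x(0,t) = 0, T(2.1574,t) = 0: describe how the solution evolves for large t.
T → 0. Heat escapes through the Dirichlet boundary.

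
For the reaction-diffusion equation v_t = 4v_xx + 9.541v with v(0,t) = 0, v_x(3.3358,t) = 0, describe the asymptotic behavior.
v grows unboundedly. Reaction dominates diffusion (r=9.541 > κπ²/(4L²)≈0.89); solution grows exponentially.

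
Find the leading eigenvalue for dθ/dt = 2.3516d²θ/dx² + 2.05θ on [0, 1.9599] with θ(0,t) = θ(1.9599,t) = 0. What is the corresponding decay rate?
Eigenvalues: λₙ = 2.3516n²π²/1.9599² - 2.05.
First three modes:
  n=1: λ₁ = 2.3516π²/1.9599² - 2.05 ≈ 3.992
  n=2: λ₂ = 9.4064π²/1.9599² - 2.05 ≈ 22.119
  n=3: λ₃ = 21.1644π²/1.9599² - 2.05 ≈ 52.33
Since 2.3516π²/1.9599² ≈ 6.042 > 2.05, all λₙ > 0.
The n=1 mode decays slowest → dominates as t → ∞.
Asymptotic: θ ~ c₁ sin(πx/1.9599) e^{-λ₁t} with decay rate λ₁ ≈ 3.992.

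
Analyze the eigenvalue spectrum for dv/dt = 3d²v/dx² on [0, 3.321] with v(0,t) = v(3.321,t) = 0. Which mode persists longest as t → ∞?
Eigenvalues: λₙ = 3n²π²/3.321².
First three modes:
  n=1: λ₁ = 3π²/3.321² ≈ 2.685
  n=2: λ₂ = 12π²/3.321² ≈ 10.738 (4× faster decay)
  n=3: λ₃ = 27π²/3.321² ≈ 24.162 (9× faster decay)
As t → ∞, higher modes decay exponentially faster. The n=1 mode dominates: v ~ c₁ sin(πx/3.321) e^{-λ₁t}.
Decay rate: λ₁ = 3π²/3.321² ≈ 2.685.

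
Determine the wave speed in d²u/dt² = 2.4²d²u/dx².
Speed = 2.4. Information travels along characteristics x = x₀ ± 2.4t.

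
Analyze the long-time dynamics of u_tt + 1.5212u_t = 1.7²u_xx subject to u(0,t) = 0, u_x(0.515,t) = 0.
Long-time behavior: u → 0. Damping (γ=1.5212) dissipates energy; oscillations decay exponentially.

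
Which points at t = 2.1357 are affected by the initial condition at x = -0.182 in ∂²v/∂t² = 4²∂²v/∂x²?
Domain of influence: [-8.7248, 8.3608]. Data at x = -0.182 spreads outward at speed 4.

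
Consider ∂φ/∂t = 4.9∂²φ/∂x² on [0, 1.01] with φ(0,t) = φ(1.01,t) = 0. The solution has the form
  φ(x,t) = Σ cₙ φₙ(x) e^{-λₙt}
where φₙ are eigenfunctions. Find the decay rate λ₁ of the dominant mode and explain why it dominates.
Eigenvalues: λₙ = 4.9n²π²/1.01².
First three modes:
  n=1: λ₁ = 4.9π²/1.01² ≈ 47.408
  n=2: λ₂ = 19.6π²/1.01² ≈ 189.633 (4× faster decay)
  n=3: λ₃ = 44.1π²/1.01² ≈ 426.673 (9× faster decay)
As t → ∞, higher modes decay exponentially faster. The n=1 mode dominates: φ ~ c₁ sin(πx/1.01) e^{-λ₁t}.
Decay rate: λ₁ = 4.9π²/1.01² ≈ 47.408.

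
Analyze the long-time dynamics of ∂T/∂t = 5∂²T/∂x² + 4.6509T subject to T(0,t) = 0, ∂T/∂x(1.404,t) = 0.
Long-time behavior: T → 0. Diffusion dominates reaction (r=4.6509 < κπ²/(4L²)≈6.26); solution decays.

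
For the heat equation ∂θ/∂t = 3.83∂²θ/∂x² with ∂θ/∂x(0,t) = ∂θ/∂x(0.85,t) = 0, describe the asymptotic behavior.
θ → constant (steady state). Heat is conserved (no flux at boundaries); solution approaches the spatial average.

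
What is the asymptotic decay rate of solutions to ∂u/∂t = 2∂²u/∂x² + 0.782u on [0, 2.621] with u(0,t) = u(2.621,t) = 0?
Eigenvalues: λₙ = 2n²π²/2.621² - 0.782.
First three modes:
  n=1: λ₁ = 2π²/2.621² - 0.782 ≈ 2.091
  n=2: λ₂ = 8π²/2.621² - 0.782 ≈ 10.712
  n=3: λ₃ = 18π²/2.621² - 0.782 ≈ 25.079
Since 2π²/2.621² ≈ 2.873 > 0.782, all λₙ > 0.
The n=1 mode decays slowest → dominates as t → ∞.
Asymptotic: u ~ c₁ sin(πx/2.621) e^{-λ₁t} with decay rate λ₁ ≈ 2.091.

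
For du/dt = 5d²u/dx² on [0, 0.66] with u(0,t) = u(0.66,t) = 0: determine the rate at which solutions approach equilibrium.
Eigenvalues: λₙ = 5n²π²/0.66².
First three modes:
  n=1: λ₁ = 5π²/0.66² ≈ 113.287
  n=2: λ₂ = 20π²/0.66² ≈ 453.15 (4× faster decay)
  n=3: λ₃ = 45π²/0.66² ≈ 1019.587 (9× faster decay)
As t → ∞, higher modes decay exponentially faster. The n=1 mode dominates: u ~ c₁ sin(πx/0.66) e^{-λ₁t}.
Decay rate: λ₁ = 5π²/0.66² ≈ 113.287.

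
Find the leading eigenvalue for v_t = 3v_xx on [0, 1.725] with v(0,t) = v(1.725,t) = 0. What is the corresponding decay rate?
Eigenvalues: λₙ = 3n²π²/1.725².
First three modes:
  n=1: λ₁ = 3π²/1.725² ≈ 9.95
  n=2: λ₂ = 12π²/1.725² ≈ 39.802 (4× faster decay)
  n=3: λ₃ = 27π²/1.725² ≈ 89.554 (9× faster decay)
As t → ∞, higher modes decay exponentially faster. The n=1 mode dominates: v ~ c₁ sin(πx/1.725) e^{-λ₁t}.
Decay rate: λ₁ = 3π²/1.725² ≈ 9.95.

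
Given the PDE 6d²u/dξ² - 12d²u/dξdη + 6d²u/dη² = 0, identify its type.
The second-order coefficients are A = 6, B = -12, C = 6. Since B² - 4AC = 0 = 0, this is a parabolic PDE.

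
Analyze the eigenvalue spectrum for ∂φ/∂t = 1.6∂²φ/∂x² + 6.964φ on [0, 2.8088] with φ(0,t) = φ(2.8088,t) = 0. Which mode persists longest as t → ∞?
Eigenvalues: λₙ = 1.6n²π²/2.8088² - 6.964.
First three modes:
  n=1: λ₁ = 1.6π²/2.8088² - 6.964 ≈ -4.962
  n=2: λ₂ = 6.4π²/2.8088² - 6.964 ≈ 1.042
  n=3: λ₃ = 14.4π²/2.8088² - 6.964 ≈ 11.05
Since 1.6π²/2.8088² ≈ 2.002 < 6.964, λ₁ < 0.
The n=1 mode grows fastest (−λₙ is largest for n=1) → dominates.
Asymptotic: φ ~ c₁ sin(πx/2.8088) e^{4.962t} (exponential growth at rate −λ₁ ≈ 4.962).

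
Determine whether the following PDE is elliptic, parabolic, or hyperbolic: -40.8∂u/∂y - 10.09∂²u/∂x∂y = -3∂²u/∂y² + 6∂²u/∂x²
Rewriting in standard form: -6∂²u/∂x² - 10.09∂²u/∂x∂y + 3∂²u/∂y² - 40.8∂u/∂y = 0. Coefficients: A = -6, B = -10.09, C = 3. B² - 4AC = 173.8081, which is positive, so the equation is hyperbolic.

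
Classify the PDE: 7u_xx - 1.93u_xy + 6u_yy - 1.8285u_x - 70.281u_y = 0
A = 7, B = -1.93, C = 6. Discriminant B² - 4AC = -164.2751. Since -164.2751 < 0, elliptic.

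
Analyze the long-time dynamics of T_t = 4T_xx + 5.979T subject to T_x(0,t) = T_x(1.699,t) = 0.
Long-time behavior: T grows unboundedly. With Neumann BCs the constant mode has diffusion eigenvalue 0, so any r > 0 makes it grow like e^(5.979t); solution grows exponentially.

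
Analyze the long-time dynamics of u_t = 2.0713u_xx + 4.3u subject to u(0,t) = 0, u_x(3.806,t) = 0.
Long-time behavior: u grows unboundedly. Reaction dominates diffusion (r=4.3 > κπ²/(4L²)≈0.35); solution grows exponentially.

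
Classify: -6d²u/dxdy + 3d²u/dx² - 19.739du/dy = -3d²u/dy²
Rewriting in standard form: 3d²u/dx² - 6d²u/dxdy + 3d²u/dy² - 19.739du/dy = 0. Parabolic (discriminant = 0).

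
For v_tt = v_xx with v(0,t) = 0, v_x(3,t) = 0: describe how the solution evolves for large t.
v oscillates (no decay). Energy is conserved; the solution oscillates indefinitely as standing waves.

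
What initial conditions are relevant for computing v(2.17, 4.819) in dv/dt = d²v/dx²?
The entire real line. The heat equation has infinite propagation speed: any initial disturbance instantly affects all points (though exponentially small far away).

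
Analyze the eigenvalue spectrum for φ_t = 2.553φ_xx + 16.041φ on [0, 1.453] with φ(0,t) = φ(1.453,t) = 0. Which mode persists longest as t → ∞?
Eigenvalues: λₙ = 2.553n²π²/1.453² - 16.041.
First three modes:
  n=1: λ₁ = 2.553π²/1.453² - 16.041 ≈ -4.106
  n=2: λ₂ = 10.212π²/1.453² - 16.041 ≈ 31.699
  n=3: λ₃ = 22.977π²/1.453² - 16.041 ≈ 91.373
Since 2.553π²/1.453² ≈ 11.935 < 16.041, λ₁ < 0.
The n=1 mode grows fastest (−λₙ is largest for n=1) → dominates.
Asymptotic: φ ~ c₁ sin(πx/1.453) e^{4.106t} (exponential growth at rate −λ₁ ≈ 4.106).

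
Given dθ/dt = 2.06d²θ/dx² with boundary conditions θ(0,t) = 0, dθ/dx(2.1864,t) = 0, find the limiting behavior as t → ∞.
θ → 0. Heat escapes through the Dirichlet boundary.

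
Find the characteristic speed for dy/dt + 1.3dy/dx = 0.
Speed = 1.3. Information travels along x - 1.3t = const (rightward).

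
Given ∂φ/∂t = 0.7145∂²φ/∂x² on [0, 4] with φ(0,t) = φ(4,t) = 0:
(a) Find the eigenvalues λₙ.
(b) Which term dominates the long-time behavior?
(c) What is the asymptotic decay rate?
Eigenvalues: λₙ = 0.7145n²π²/4².
First three modes:
  n=1: λ₁ = 0.7145π²/4² ≈ 0.441
  n=2: λ₂ = 2.858π²/4² ≈ 1.763 (4× faster decay)
  n=3: λ₃ = 6.4305π²/4² ≈ 3.967 (9× faster decay)
As t → ∞, higher modes decay exponentially faster. The n=1 mode dominates: φ ~ c₁ sin(πx/4) e^{-λ₁t}.
Decay rate: λ₁ = 0.7145π²/4² ≈ 0.441.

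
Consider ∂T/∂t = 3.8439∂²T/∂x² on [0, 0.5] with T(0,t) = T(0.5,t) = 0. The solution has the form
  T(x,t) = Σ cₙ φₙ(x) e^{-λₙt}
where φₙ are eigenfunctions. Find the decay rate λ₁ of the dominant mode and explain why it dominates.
Eigenvalues: λₙ = 3.8439n²π²/0.5².
First three modes:
  n=1: λ₁ = 3.8439π²/0.5² ≈ 151.751
  n=2: λ₂ = 15.3756π²/0.5² ≈ 607.004 (4× faster decay)
  n=3: λ₃ = 34.5951π²/0.5² ≈ 1365.76 (9× faster decay)
As t → ∞, higher modes decay exponentially faster. The n=1 mode dominates: T ~ c₁ sin(πx/0.5) e^{-λ₁t}.
Decay rate: λ₁ = 3.8439π²/0.5² ≈ 151.751.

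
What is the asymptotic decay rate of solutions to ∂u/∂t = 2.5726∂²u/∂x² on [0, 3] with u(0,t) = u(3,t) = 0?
Eigenvalues: λₙ = 2.5726n²π²/3².
First three modes:
  n=1: λ₁ = 2.5726π²/3² ≈ 2.821
  n=2: λ₂ = 10.2904π²/3² ≈ 11.285 (4× faster decay)
  n=3: λ₃ = 23.1534π²/3² ≈ 25.391 (9× faster decay)
As t → ∞, higher modes decay exponentially faster. The n=1 mode dominates: u ~ c₁ sin(πx/3) e^{-λ₁t}.
Decay rate: λ₁ = 2.5726π²/3² ≈ 2.821.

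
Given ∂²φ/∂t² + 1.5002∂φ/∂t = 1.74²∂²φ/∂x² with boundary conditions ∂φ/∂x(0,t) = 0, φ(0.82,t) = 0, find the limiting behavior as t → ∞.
φ → 0. Damping (γ=1.5002) dissipates energy; oscillations decay exponentially.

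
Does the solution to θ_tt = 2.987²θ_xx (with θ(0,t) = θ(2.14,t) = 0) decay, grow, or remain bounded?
θ oscillates (no decay). Energy is conserved; the solution oscillates indefinitely as standing waves.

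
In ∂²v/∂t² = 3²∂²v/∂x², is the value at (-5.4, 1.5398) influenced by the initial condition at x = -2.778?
Yes. The domain of dependence is [-10.0194, -0.7806], and -2.778 ∈ [-10.0194, -0.7806].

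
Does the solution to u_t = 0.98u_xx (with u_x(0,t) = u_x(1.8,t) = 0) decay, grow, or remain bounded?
u → constant (steady state). Heat is conserved (no flux at boundaries); solution approaches the spatial average.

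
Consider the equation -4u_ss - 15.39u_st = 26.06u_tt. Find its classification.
Rewriting in standard form: -4u_ss - 15.39u_st - 26.06u_tt = 0. Elliptic. (A = -4, B = -15.39, C = -26.06 gives B² - 4AC = -180.1079.)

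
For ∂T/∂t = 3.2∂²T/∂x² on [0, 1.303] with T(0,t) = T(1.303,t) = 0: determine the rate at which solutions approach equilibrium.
Eigenvalues: λₙ = 3.2n²π²/1.303².
First three modes:
  n=1: λ₁ = 3.2π²/1.303² ≈ 18.602
  n=2: λ₂ = 12.8π²/1.303² ≈ 74.408 (4× faster decay)
  n=3: λ₃ = 28.8π²/1.303² ≈ 167.418 (9× faster decay)
As t → ∞, higher modes decay exponentially faster. The n=1 mode dominates: T ~ c₁ sin(πx/1.303) e^{-λ₁t}.
Decay rate: λ₁ = 3.2π²/1.303² ≈ 18.602.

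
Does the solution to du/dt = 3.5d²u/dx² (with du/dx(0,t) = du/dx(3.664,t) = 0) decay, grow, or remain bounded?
u → constant (steady state). Heat is conserved (no flux at boundaries); solution approaches the spatial average.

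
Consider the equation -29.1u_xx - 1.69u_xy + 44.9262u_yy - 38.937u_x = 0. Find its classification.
Hyperbolic. (A = -29.1, B = -1.69, C = 44.9262 gives B² - 4AC = 5232.26578.)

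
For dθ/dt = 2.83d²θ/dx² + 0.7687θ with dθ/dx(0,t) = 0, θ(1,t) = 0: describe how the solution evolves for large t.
θ → 0. Diffusion dominates reaction (r=0.7687 < κπ²/(4L²)≈6.98); solution decays.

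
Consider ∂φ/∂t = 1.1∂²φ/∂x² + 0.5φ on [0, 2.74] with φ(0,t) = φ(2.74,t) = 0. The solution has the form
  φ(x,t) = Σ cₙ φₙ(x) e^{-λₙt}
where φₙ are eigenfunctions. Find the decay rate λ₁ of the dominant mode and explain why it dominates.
Eigenvalues: λₙ = 1.1n²π²/2.74² - 0.5.
First three modes:
  n=1: λ₁ = 1.1π²/2.74² - 0.5 ≈ 0.946
  n=2: λ₂ = 4.4π²/2.74² - 0.5 ≈ 5.284
  n=3: λ₃ = 9.9π²/2.74² - 0.5 ≈ 12.515
Since 1.1π²/2.74² ≈ 1.446 > 0.5, all λₙ > 0.
The n=1 mode decays slowest → dominates as t → ∞.
Asymptotic: φ ~ c₁ sin(πx/2.74) e^{-λ₁t} with decay rate λ₁ ≈ 0.946.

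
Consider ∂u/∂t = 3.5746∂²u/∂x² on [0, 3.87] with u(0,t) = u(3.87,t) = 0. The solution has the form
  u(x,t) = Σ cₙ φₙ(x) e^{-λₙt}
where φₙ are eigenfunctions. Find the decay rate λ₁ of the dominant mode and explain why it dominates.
Eigenvalues: λₙ = 3.5746n²π²/3.87².
First three modes:
  n=1: λ₁ = 3.5746π²/3.87² ≈ 2.356
  n=2: λ₂ = 14.2984π²/3.87² ≈ 9.422 (4× faster decay)
  n=3: λ₃ = 32.1714π²/3.87² ≈ 21.201 (9× faster decay)
As t → ∞, higher modes decay exponentially faster. The n=1 mode dominates: u ~ c₁ sin(πx/3.87) e^{-λ₁t}.
Decay rate: λ₁ = 3.5746π²/3.87² ≈ 2.356.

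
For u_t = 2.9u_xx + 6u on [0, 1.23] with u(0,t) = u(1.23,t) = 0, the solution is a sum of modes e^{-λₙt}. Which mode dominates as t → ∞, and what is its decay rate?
Eigenvalues: λₙ = 2.9n²π²/1.23² - 6.
First three modes:
  n=1: λ₁ = 2.9π²/1.23² - 6 ≈ 12.919
  n=2: λ₂ = 11.6π²/1.23² - 6 ≈ 69.674
  n=3: λ₃ = 26.1π²/1.23² - 6 ≈ 164.267
Since 2.9π²/1.23² ≈ 18.919 > 6, all λₙ > 0.
The n=1 mode decays slowest → dominates as t → ∞.
Asymptotic: u ~ c₁ sin(πx/1.23) e^{-λ₁t} with decay rate λ₁ ≈ 12.919.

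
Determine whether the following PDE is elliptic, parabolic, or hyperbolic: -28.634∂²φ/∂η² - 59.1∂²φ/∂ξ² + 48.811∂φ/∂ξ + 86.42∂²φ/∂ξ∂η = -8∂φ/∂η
Rewriting in standard form: -59.1∂²φ/∂ξ² + 86.42∂²φ/∂ξ∂η - 28.634∂²φ/∂η² + 48.811∂φ/∂ξ + 8∂φ/∂η = 0. Coefficients: A = -59.1, B = 86.42, C = -28.634. B² - 4AC = 699.3388, which is positive, so the equation is hyperbolic.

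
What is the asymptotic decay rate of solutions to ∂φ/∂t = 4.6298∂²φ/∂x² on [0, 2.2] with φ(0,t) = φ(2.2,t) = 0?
Eigenvalues: λₙ = 4.6298n²π²/2.2².
First three modes:
  n=1: λ₁ = 4.6298π²/2.2² ≈ 9.441
  n=2: λ₂ = 18.5192π²/2.2² ≈ 37.764 (4× faster decay)
  n=3: λ₃ = 41.6682π²/2.2² ≈ 84.969 (9× faster decay)
As t → ∞, higher modes decay exponentially faster. The n=1 mode dominates: φ ~ c₁ sin(πx/2.2) e^{-λ₁t}.
Decay rate: λ₁ = 4.6298π²/2.2² ≈ 9.441.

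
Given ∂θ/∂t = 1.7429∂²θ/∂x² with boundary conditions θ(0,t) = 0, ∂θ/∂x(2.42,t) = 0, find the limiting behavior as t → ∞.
θ → 0. Heat escapes through the Dirichlet boundary.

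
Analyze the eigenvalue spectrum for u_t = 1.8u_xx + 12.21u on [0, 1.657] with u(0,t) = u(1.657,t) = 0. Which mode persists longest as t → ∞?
Eigenvalues: λₙ = 1.8n²π²/1.657² - 12.21.
First three modes:
  n=1: λ₁ = 1.8π²/1.657² - 12.21 ≈ -5.74
  n=2: λ₂ = 7.2π²/1.657² - 12.21 ≈ 13.671
  n=3: λ₃ = 16.2π²/1.657² - 12.21 ≈ 46.023
Since 1.8π²/1.657² ≈ 6.47 < 12.21, λ₁ < 0.
The n=1 mode grows fastest (−λₙ is largest for n=1) → dominates.
Asymptotic: u ~ c₁ sin(πx/1.657) e^{5.74t} (exponential growth at rate −λ₁ ≈ 5.74).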